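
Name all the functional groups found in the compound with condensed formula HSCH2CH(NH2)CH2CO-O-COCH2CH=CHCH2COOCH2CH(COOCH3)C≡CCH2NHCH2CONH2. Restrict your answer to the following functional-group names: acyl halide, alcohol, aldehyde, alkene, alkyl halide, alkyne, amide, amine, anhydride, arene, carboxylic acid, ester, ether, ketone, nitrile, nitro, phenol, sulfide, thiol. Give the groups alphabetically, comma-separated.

alkene, alkyne, amide, amine, anhydride, ester, thiol

Taking each segment in turn:
  HSCH2: –SH on an sp³ carbon → thiol.
  CH(NH2): –NH2 on an sp³ carbon with no adjacent C=O → amine.
  CH2CO-O-COCH2: two acyl groups sharing one oxygen, –C(=O)–O–C(=O)– → anhydride.
  CH=CH: C=C double bond → alkene.
  CH2COOCH2: –C(=O)–O–C with C on the carbonyl side → ester.
  CH(COOCH3): pendant –COOCH3: carbonyl C bonded to C and –OCH3 → ester.
  C≡C: C≡C triple bond → alkyne.
  CH2NHCH2: C–N–C with sp³ carbons and no adjacent C=O → amine (secondary).
  CONH2: –C(=O)NH2: carbonyl C bonded to C and to N → amide (the N is not a separate amine).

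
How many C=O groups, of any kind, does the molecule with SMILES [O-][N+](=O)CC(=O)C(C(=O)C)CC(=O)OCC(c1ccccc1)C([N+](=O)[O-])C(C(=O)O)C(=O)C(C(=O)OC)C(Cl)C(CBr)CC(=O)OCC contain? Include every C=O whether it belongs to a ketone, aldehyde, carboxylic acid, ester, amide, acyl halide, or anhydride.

7

CO: ketone, 1 C=O (running total 1).
CH(COCH3): ketone, 1 C=O (running total 2).
CH2COOCH2: ester, 1 C=O (running total 3).
CH(COOH): carboxylic acid, 1 C=O (running total 4).
CO: ketone, 1 C=O (running total 5).
CH(COOCH3): ester, 1 C=O (running total 6).
CH2COOCH2: ester, 1 C=O (running total 7).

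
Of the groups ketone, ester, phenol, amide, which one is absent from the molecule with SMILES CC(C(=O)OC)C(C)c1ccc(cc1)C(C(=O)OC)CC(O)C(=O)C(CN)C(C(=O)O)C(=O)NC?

ketone: present (CO — –C(=O)– with carbon on both sides → ketone).
ester: present (CH(COOCH3) — pendant –COOCH3: carbonyl C bonded to C and –OCH3 → ester).
amide: present (CONHCH3 — –C(=O)NHCH3: carbonyl C bonded to C and to N → amide (the N is not an amine)).
phenol: absent. In CH(OH), the –OH is on an sp³ carbon, not on an aromatic ring, so it is an alcohol.

phenol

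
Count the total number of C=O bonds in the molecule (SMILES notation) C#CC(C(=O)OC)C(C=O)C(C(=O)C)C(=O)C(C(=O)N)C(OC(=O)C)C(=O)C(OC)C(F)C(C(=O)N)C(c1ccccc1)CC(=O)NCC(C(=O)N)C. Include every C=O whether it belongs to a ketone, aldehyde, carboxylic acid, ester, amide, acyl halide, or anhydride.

CH(COOCH3): ester, 1 C=O (running total 1).
CH(CHO): aldehyde, 1 C=O (running total 2).
CH(COCH3): ketone, 1 C=O (running total 3).
CO: ketone, 1 C=O (running total 4).
CH(CONH2): amide, 1 C=O (running total 5).
CH(OCOCH3): ester, 1 C=O (running total 6).
CO: ketone, 1 C=O (running total 7).
CH(CONH2): amide, 1 C=O (running total 8).
CH2CONHCH2: amide, 1 C=O (running total 9).
CH(CONH2): amide, 1 C=O (running total 10).

10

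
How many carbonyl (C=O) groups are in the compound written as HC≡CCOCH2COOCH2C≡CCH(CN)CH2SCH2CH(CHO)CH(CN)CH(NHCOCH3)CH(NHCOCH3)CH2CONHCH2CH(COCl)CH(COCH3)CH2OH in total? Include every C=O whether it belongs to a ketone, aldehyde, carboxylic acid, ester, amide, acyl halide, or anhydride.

CO: ketone, 1 C=O (running total 1).
CH2COOCH2: ester, 1 C=O (running total 2).
CH(CHO): aldehyde, 1 C=O (running total 3).
CH(NHCOCH3): amide, 1 C=O (running total 4).
CH(NHCOCH3): amide, 1 C=O (running total 5).
CH2CONHCH2: amide, 1 C=O (running total 6).
CH(COCl): acyl halide, 1 C=O (running total 7).
CH(COCH3): ketone, 1 C=O (running total 8).

8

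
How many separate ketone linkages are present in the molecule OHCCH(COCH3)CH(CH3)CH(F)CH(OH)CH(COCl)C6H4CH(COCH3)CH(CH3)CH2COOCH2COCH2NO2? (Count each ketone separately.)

3

Reading the structure from left to right:
  OHC: terminal –CHO: carbonyl C bonded to H and C → aldehyde.
  CH(COCH3): pendant –COCH3: carbonyl C bonded to two carbons → ketone.
  CH(F): halogen on an sp³ carbon → alkyl halide.
  CH(OH): –OH on an sp³ carbon → alcohol (secondary).
  CH(COCl): pendant –C(=O)X: carbonyl C bonded to C and halogen → acyl halide.
  C6H4: para-disubstituted benzene ring → arene.
  CH(COCH3): pendant –COCH3: carbonyl C bonded to two carbons → ketone.
  CH2COOCH2: –C(=O)–O–C with C on the carbonyl side → ester.
  CO: –C(=O)– with carbon on both sides → ketone.
  CH2NO2: –NO2 on carbon → nitro group.
Ketone appears at: CH(COCH3), CH(COCH3), CO → 3.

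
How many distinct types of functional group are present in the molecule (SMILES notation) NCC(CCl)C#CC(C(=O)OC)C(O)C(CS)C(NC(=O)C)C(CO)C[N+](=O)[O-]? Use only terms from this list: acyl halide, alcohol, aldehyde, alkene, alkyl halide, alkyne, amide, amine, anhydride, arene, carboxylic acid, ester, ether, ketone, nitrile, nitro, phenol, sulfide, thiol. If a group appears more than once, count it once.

8

Working along the chain:
  H2NCH2: –NH2 on an sp³ carbon with no adjacent C=O → amine.
  CH(CH2Cl): pendant –CH2X: halogen on sp³ carbon → alkyl halide.
  C≡C: C≡C triple bond → alkyne.
  CH(COOCH3): pendant –COOCH3: carbonyl C bonded to C and –OCH3 → ester.
  CH(OH): –OH on an sp³ carbon → alcohol (secondary).
  CH(CH2SH): pendant –CH2SH → thiol.
  CH(NHCOCH3): pendant –NHC(=O)CH3: N bonded to a carbonyl → amide (not amine).
  CH(CH2OH): pendant –CH2OH on an sp³ backbone C → alcohol.
  CH2NO2: –NO2 on carbon → nitro group.
Distinct types present: alcohol, alkyl halide, alkyne, amide, amine, ester, nitro, thiol.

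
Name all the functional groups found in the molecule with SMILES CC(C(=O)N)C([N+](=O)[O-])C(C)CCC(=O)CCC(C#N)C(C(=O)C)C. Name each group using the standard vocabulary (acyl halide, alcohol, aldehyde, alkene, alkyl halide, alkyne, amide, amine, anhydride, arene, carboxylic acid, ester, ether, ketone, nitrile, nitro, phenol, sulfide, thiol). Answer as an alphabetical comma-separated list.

pendant –CONH2: carbonyl C bonded to C and N → amide.
–NO2 on an sp³ carbon → nitro (the N=O is not a carbonyl).
–C(=O)– with carbon on both sides → ketone.
pendant –C≡N: nitrile.
pendant –COCH3: carbonyl C bonded to two carbons → ketone.

amide, ketone, nitrile, nitro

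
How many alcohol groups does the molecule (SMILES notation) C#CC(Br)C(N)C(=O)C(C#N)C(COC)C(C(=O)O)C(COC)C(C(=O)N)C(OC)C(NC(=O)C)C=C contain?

C≡C triple bond → alkyne.
halogen on an sp³ carbon → alkyl halide.
–NH2 on an sp³ carbon with no adjacent C=O → amine.
–C(=O)– with carbon on both sides → ketone.
pendant –C≡N: nitrile.
pendant –CH2OCH3: C–O–C linkage → ether.
pendant –COOH: carbonyl C bonded to C and –OH → carboxylic acid.
pendant –CH2OCH3: C–O–C linkage → ether.
pendant –CONH2: carbonyl C bonded to C and N → amide.
pendant –OCH3: C–O–C with sp³ C, no adjacent C=O → ether.
pendant –NHC(=O)CH3: N bonded to a carbonyl → amide (not amine).
C=C double bond → alkene.
No segment is a alcohol: CO is ketone, not alcohol; CH(CH2OCH3) is ether, not alcohol; CH(COOH) is carboxylic acid, not alcohol. → 0.

0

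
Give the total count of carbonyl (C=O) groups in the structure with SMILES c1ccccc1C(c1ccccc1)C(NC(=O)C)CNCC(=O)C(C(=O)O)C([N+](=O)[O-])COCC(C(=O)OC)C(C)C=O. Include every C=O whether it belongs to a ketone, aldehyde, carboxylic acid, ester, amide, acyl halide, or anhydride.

CH(NHCOCH3): amide, 1 C=O (running total 1).
CO: ketone, 1 C=O (running total 2).
CH(COOH): carboxylic acid, 1 C=O (running total 3).
CH(COOCH3): ester, 1 C=O (running total 4).
CHO: aldehyde, 1 C=O (running total 5).

5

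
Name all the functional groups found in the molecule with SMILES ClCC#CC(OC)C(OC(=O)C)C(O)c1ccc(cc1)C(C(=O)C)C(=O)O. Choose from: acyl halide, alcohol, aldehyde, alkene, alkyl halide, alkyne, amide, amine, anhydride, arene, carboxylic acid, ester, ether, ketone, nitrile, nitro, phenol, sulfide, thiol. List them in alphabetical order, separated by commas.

halogen on an sp³ carbon → alkyl halide.
C≡C triple bond → alkyne.
pendant –OCH3: C–O–C with sp³ C, no adjacent C=O → ether.
pendant –OC(=O)CH3: an acyloxy group → ester.
–OH on an sp³ carbon → alcohol (secondary).
para-disubstituted benzene ring → arene.
pendant –COCH3: carbonyl C bonded to two carbons → ketone.
–COOH: carbonyl C bonded to –OH and C → carboxylic acid (the –OH is not a separate alcohol).

alcohol, alkyl halide, alkyne, arene, carboxylic acid, ester, ether, ketone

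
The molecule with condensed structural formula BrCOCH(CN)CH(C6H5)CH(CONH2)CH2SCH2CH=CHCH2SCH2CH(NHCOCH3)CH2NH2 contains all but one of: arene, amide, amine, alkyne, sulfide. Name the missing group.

sulfide: present (CH2SCH2 — C–S–C linkage → sulfide (thioether)).
amide: present (CH(CONH2) — pendant –CONH2: carbonyl C bonded to C and N → amide).
arene: present (CH(C6H5) — pendant –C6H5: benzene ring → arene).
amine: present (CH2NH2 — –NH2 on an sp³ carbon with no adjacent C=O → amine).
alkyne: absent. In CH(CN), the triple bond is C≡N, not C≡C, so it is a nitrile.

alkyne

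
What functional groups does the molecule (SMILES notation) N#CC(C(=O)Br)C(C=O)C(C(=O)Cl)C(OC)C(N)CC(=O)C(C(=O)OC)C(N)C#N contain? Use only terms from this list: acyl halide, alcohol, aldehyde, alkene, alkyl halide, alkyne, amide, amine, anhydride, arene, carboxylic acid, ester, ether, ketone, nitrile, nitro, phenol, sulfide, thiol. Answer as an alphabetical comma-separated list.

acyl halide, aldehyde, amine, ester, ether, ketone, nitrile

N≡C–: carbon triple-bonded to nitrogen → nitrile.
pendant –C(=O)X: carbonyl C bonded to C and halogen → acyl halide.
pendant –CHO: carbonyl C bonded to C and H → aldehyde.
pendant –C(=O)X: carbonyl C bonded to C and halogen → acyl halide.
pendant –OCH3: C–O–C with sp³ C, no adjacent C=O → ether.
–NH2 on an sp³ carbon with no adjacent C=O → amine.
–C(=O)– with carbon on both sides → ketone.
pendant –COOCH3: carbonyl C bonded to C and –OCH3 → ester.
–NH2 on an sp³ carbon with no adjacent C=O → amine.
–C≡N: carbon triple-bonded to nitrogen → nitrile.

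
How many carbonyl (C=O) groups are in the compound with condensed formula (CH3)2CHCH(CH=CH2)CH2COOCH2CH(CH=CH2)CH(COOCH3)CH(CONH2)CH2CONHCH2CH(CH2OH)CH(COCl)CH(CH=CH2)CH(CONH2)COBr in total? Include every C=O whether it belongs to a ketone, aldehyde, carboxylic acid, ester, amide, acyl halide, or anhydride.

7

CH2COOCH2: ester, 1 C=O (running total 1).
CH(COOCH3): ester, 1 C=O (running total 2).
CH(CONH2): amide, 1 C=O (running total 3).
CH2CONHCH2: amide, 1 C=O (running total 4).
CH(COCl): acyl halide, 1 C=O (running total 5).
CH(CONH2): amide, 1 C=O (running total 6).
COBr: acyl halide, 1 C=O (running total 7).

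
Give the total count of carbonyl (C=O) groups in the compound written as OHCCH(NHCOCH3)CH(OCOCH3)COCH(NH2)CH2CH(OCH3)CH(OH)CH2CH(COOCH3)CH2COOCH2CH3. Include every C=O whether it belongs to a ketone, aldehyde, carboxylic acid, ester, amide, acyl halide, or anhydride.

OHC: aldehyde, 1 C=O (running total 1).
CH(NHCOCH3): amide, 1 C=O (running total 2).
CH(OCOCH3): ester, 1 C=O (running total 3).
CO: ketone, 1 C=O (running total 4).
CH(COOCH3): ester, 1 C=O (running total 5).
CH2COOCH2: ester, 1 C=O (running total 6).

6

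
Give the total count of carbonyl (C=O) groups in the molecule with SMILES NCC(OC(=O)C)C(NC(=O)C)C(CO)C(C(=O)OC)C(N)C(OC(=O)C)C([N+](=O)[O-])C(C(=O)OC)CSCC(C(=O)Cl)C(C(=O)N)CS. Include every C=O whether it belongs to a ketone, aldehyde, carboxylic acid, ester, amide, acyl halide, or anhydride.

CH(OCOCH3): ester, 1 C=O (running total 1).
CH(NHCOCH3): amide, 1 C=O (running total 2).
CH(COOCH3): ester, 1 C=O (running total 3).
CH(OCOCH3): ester, 1 C=O (running total 4).
CH(COOCH3): ester, 1 C=O (running total 5).
CH(COCl): acyl halide, 1 C=O (running total 6).
CH(CONH2): amide, 1 C=O (running total 7).

7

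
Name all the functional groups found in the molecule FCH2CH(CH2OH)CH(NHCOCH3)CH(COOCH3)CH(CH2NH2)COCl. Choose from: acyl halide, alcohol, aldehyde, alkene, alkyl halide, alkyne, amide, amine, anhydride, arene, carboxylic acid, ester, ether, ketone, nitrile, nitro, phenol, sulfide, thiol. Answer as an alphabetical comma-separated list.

acyl halide, alcohol, alkyl halide, amide, amine, ester

Working along the chain:
  FCH2: halogen on an sp³ carbon → alkyl halide.
  CH(CH2OH): pendant –CH2OH on an sp³ backbone C → alcohol.
  CH(NHCOCH3): pendant –NHC(=O)CH3: N bonded to a carbonyl → amide (not amine).
  CH(COOCH3): pendant –COOCH3: carbonyl C bonded to C and –OCH3 → ester.
  CH(CH2NH2): pendant –CH2NH2: N on sp³ C, no adjacent C=O → amine.
  COCl: –C(=O)Cl: carbonyl C bonded to C and to a halogen → acyl halide (not alkyl halide).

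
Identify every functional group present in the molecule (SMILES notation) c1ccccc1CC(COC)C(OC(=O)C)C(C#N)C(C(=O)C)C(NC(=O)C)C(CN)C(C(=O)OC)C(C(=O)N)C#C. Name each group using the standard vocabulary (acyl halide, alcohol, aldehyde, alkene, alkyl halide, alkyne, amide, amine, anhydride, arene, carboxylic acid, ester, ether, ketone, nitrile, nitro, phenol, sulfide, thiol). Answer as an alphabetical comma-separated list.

C6H5– phenyl ring → arene.
pendant –CH2OCH3: C–O–C linkage → ether.
pendant –OC(=O)CH3: an acyloxy group → ester.
pendant –C≡N: nitrile.
pendant –COCH3: carbonyl C bonded to two carbons → ketone.
pendant –NHC(=O)CH3: N bonded to a carbonyl → amide (not amine).
pendant –CH2NH2: N on sp³ C, no adjacent C=O → amine.
pendant –COOCH3: carbonyl C bonded to C and –OCH3 → ester.
pendant –CONH2: carbonyl C bonded to C and N → amide.
C≡C triple bond → alkyne.

alkyne, amide, amine, arene, ester, ether, ketone, nitrile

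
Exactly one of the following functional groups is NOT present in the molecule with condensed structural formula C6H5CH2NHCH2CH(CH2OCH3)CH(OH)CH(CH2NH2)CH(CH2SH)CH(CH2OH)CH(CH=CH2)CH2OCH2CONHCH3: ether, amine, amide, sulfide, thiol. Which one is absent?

ether: present (CH(CH2OCH3) — pendant –CH2OCH3: C–O–C linkage → ether).
amide: present (CONHCH3 — –C(=O)NHCH3: carbonyl C bonded to C and to N → amide (the N is not an amine)).
thiol: present (CH(CH2SH) — pendant –CH2SH → thiol).
amine: present (CH2NHCH2 — C–N–C with sp³ carbons and no adjacent C=O → amine (secondary)).
sulfide: no segment matches this pattern.

sulfide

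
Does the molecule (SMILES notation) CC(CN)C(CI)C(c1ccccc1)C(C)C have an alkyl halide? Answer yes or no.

Reading the structure from left to right:
  CH(CH2NH2): pendant –CH2NH2: N on sp³ C, no adjacent C=O → amine.
  CH(CH2I): pendant –CH2X: halogen on sp³ carbon → alkyl halide.
  CH(C6H5): pendant –C6H5: benzene ring → arene.
The CH(CH2I) segment supplies the alkyl halide: pendant –CH2X: halogen on sp³ carbon → alkyl halide.

yes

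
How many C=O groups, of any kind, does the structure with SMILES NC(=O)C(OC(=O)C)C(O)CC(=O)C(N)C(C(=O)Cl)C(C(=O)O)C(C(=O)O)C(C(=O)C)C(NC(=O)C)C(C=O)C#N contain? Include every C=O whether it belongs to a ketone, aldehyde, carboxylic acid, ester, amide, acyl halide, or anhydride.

9

H2NCO: amide, 1 C=O (running total 1).
CH(OCOCH3): ester, 1 C=O (running total 2).
CO: ketone, 1 C=O (running total 3).
CH(COCl): acyl halide, 1 C=O (running total 4).
CH(COOH): carboxylic acid, 1 C=O (running total 5).
CH(COOH): carboxylic acid, 1 C=O (running total 6).
CH(COCH3): ketone, 1 C=O (running total 7).
CH(NHCOCH3): amide, 1 C=O (running total 8).
CH(CHO): aldehyde, 1 C=O (running total 9).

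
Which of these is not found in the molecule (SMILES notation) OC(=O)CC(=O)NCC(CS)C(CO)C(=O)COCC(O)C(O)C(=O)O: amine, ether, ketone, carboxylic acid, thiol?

amine

thiol: present (CH(CH2SH) — pendant –CH2SH → thiol).
ether: present (CH2OCH2 — C–O–C with sp³ carbons on both sides and no adjacent C=O → ether).
carboxylic acid: present (HOOC — –COOH: carbonyl C bonded to –OH and C → carboxylic acid (the –OH is not a separate alcohol)).
ketone: present (CO — –C(=O)– with carbon on both sides → ketone).
amine: absent. In CH2CONHCH2, the nitrogen is bonded directly to a carbonyl carbon, making it part of an amide, not a free amine.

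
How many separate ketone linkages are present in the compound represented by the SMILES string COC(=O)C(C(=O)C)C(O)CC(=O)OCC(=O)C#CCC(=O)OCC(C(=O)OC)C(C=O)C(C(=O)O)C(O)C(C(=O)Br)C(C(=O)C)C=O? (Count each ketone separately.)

3

CH3O–C(=O)–: carbonyl C bonded to C and to –OCH3 → ester (not ketone + ether).
pendant –COCH3: carbonyl C bonded to two carbons → ketone.
–OH on an sp³ carbon → alcohol (secondary).
–C(=O)–O–C with C on the carbonyl side → ester.
–C(=O)– with carbon on both sides → ketone.
C≡C triple bond → alkyne.
–C(=O)–O–C with C on the carbonyl side → ester.
pendant –COOCH3: carbonyl C bonded to C and –OCH3 → ester.
pendant –CHO: carbonyl C bonded to C and H → aldehyde.
pendant –COOH: carbonyl C bonded to C and –OH → carboxylic acid.
–OH on an sp³ carbon → alcohol (secondary).
pendant –C(=O)X: carbonyl C bonded to C and halogen → acyl halide.
pendant –COCH3: carbonyl C bonded to two carbons → ketone.
terminal –CHO: carbonyl C bonded to H and C → aldehyde.
Ketone appears at: CH(COCH3), CO, CH(COCH3) → 3.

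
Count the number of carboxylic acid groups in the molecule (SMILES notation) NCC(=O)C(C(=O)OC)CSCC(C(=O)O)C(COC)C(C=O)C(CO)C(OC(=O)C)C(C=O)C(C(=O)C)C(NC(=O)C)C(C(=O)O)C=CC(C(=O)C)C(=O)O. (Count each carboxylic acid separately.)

Reading the structure from left to right:
  H2NCH2: –NH2 on an sp³ carbon with no adjacent C=O → amine.
  CO: –C(=O)– with carbon on both sides → ketone.
  CH(COOCH3): pendant –COOCH3: carbonyl C bonded to C and –OCH3 → ester.
  CH2SCH2: C–S–C linkage → sulfide (thioether).
  CH(COOH): pendant –COOH: carbonyl C bonded to C and –OH → carboxylic acid.
  CH(CH2OCH3): pendant –CH2OCH3: C–O–C linkage → ether.
  CH(CHO): pendant –CHO: carbonyl C bonded to C and H → aldehyde.
  CH(CH2OH): pendant –CH2OH on an sp³ backbone C → alcohol.
  CH(OCOCH3): pendant –OC(=O)CH3: an acyloxy group → ester.
  CH(CHO): pendant –CHO: carbonyl C bonded to C and H → aldehyde.
  CH(COCH3): pendant –COCH3: carbonyl C bonded to two carbons → ketone.
  CH(NHCOCH3): pendant –NHC(=O)CH3: N bonded to a carbonyl → amide (not amine).
  CH(COOH): pendant –COOH: carbonyl C bonded to C and –OH → carboxylic acid.
  CH=CH: C=C double bond → alkene.
  CH(COCH3): pendant –COCH3: carbonyl C bonded to two carbons → ketone.
  COOH: –COOH: carbonyl C bonded to –OH and C → carboxylic acid (the –OH is not a separate alcohol).
Carboxylic acid appears at: CH(COOH), CH(COOH), COOH → 3.

3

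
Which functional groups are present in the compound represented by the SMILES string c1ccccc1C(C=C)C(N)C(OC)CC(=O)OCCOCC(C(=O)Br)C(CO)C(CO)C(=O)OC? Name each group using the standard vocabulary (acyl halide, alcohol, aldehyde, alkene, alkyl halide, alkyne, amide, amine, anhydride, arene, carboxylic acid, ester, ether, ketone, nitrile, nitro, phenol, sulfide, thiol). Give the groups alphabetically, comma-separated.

Taking each segment in turn:
  C6H5: C6H5– phenyl ring → arene.
  CH(CH=CH2): pendant –CH=CH2: C=C double bond → alkene.
  CH(NH2): –NH2 on an sp³ carbon with no adjacent C=O → amine.
  CH(OCH3): pendant –OCH3: C–O–C with sp³ C, no adjacent C=O → ether.
  CH2COOCH2: –C(=O)–O–C with C on the carbonyl side → ester.
  CH2OCH2: C–O–C with sp³ carbons on both sides and no adjacent C=O → ether.
  CH(COBr): pendant –C(=O)X: carbonyl C bonded to C and halogen → acyl halide.
  CH(CH2OH): pendant –CH2OH on an sp³ backbone C → alcohol.
  CH(CH2OH): pendant –CH2OH on an sp³ backbone C → alcohol.
  COOCH3: –C(=O)OCH3: carbonyl C bonded to C and to –OCH3 → ester (not ketone + ether).

acyl halide, alcohol, alkene, amine, arene, ester, ether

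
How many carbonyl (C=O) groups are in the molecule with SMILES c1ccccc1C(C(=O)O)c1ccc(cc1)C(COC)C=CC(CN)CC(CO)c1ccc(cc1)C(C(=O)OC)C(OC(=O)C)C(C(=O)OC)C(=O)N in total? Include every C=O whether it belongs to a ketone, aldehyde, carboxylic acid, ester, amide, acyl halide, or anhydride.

5

CH(COOH): carboxylic acid, 1 C=O (running total 1).
CH(COOCH3): ester, 1 C=O (running total 2).
CH(OCOCH3): ester, 1 C=O (running total 3).
CH(COOCH3): ester, 1 C=O (running total 4).
CONH2: amide, 1 C=O (running total 5).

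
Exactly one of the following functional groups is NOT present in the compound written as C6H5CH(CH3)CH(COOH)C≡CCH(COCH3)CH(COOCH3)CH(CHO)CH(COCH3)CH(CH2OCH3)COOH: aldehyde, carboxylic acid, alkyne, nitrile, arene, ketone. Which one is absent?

nitrile

alkyne: present (C≡C — C≡C triple bond → alkyne).
aldehyde: present (CH(CHO) — pendant –CHO: carbonyl C bonded to C and H → aldehyde).
ketone: present (CH(COCH3) — pendant –COCH3: carbonyl C bonded to two carbons → ketone).
arene: present (C6H5 — C6H5– phenyl ring → arene).
carboxylic acid: present (CH(COOH) — pendant –COOH: carbonyl C bonded to C and –OH → carboxylic acid).
nitrile: absent. In C≡C, the triple bond is C≡C, not C≡N.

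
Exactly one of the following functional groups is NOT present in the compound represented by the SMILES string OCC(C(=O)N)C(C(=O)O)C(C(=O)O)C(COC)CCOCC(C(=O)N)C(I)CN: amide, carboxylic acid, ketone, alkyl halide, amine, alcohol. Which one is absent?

alcohol: present (HOCH2 — HO– on an sp³ carbon → alcohol).
carboxylic acid: present (CH(COOH) — pendant –COOH: carbonyl C bonded to C and –OH → carboxylic acid).
alkyl halide: present (CH(I) — halogen on an sp³ carbon → alkyl halide).
amide: present (CH(CONH2) — pendant –CONH2: carbonyl C bonded to C and N → amide).
amine: present (CH2NH2 — –NH2 on an sp³ carbon with no adjacent C=O → amine).
ketone: absent. In CH(CONH2), the C=O is bonded to nitrogen, which defines an amide, not a ketone. In CH(COOH), the C=O bears an –OH, making it a carboxylic acid rather than a ketone.

ketone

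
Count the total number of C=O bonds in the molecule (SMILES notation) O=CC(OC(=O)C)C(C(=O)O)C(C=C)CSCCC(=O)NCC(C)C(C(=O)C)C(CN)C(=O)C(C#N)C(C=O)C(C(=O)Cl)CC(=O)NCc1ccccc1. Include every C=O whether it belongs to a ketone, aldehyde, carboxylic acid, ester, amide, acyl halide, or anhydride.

9

OHC: aldehyde, 1 C=O (running total 1).
CH(OCOCH3): ester, 1 C=O (running total 2).
CH(COOH): carboxylic acid, 1 C=O (running total 3).
CH2CONHCH2: amide, 1 C=O (running total 4).
CH(COCH3): ketone, 1 C=O (running total 5).
CO: ketone, 1 C=O (running total 6).
CH(CHO): aldehyde, 1 C=O (running total 7).
CH(COCl): acyl halide, 1 C=O (running total 8).
CH2CONHCH2: amide, 1 C=O (running total 9).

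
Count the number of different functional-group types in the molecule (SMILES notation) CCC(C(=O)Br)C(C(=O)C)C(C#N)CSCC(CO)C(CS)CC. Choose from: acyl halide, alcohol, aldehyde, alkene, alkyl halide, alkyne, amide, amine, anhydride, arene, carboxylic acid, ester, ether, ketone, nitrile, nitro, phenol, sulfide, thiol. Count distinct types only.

Working along the chain:
  CH(COBr): pendant –C(=O)X: carbonyl C bonded to C and halogen → acyl halide.
  CH(COCH3): pendant –COCH3: carbonyl C bonded to two carbons → ketone.
  CH(CN): pendant –C≡N: nitrile.
  CH2SCH2: C–S–C linkage → sulfide (thioether).
  CH(CH2OH): pendant –CH2OH on an sp³ backbone C → alcohol.
  CH(CH2SH): pendant –CH2SH → thiol.
Distinct types present: acyl halide, alcohol, ketone, nitrile, sulfide, thiol.

6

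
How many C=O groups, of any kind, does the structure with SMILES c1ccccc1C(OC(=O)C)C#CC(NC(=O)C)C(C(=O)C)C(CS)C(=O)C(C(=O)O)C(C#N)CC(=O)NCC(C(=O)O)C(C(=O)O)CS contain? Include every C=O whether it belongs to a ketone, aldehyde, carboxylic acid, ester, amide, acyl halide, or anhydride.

CH(OCOCH3): ester, 1 C=O (running total 1).
CH(NHCOCH3): amide, 1 C=O (running total 2).
CH(COCH3): ketone, 1 C=O (running total 3).
CO: ketone, 1 C=O (running total 4).
CH(COOH): carboxylic acid, 1 C=O (running total 5).
CH2CONHCH2: amide, 1 C=O (running total 6).
CH(COOH): carboxylic acid, 1 C=O (running total 7).
CH(COOH): carboxylic acid, 1 C=O (running total 8).

8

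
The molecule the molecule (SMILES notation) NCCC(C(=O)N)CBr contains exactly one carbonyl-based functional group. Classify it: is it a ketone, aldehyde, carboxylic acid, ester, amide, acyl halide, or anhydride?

amide

The carbonyl is in the CH(CONH2) segment: pendant –CONH2: carbonyl C bonded to C and N → amide.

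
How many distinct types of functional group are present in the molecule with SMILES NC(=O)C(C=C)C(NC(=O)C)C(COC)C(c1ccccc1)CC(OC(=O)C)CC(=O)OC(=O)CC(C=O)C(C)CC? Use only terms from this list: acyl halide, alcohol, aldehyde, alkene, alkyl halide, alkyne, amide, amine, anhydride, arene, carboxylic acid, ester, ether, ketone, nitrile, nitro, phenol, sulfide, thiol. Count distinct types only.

–C(=O)NH2: carbonyl C bonded to C and to N → amide (the N is not a separate amine).
pendant –CH=CH2: C=C double bond → alkene.
pendant –NHC(=O)CH3: N bonded to a carbonyl → amide (not amine).
pendant –CH2OCH3: C–O–C linkage → ether.
pendant –C6H5: benzene ring → arene.
pendant –OC(=O)CH3: an acyloxy group → ester.
two acyl groups sharing one oxygen, –C(=O)–O–C(=O)– → anhydride.
pendant –CHO: carbonyl C bonded to C and H → aldehyde.
Distinct types present: aldehyde, alkene, amide, anhydride, arene, ester, ether.

7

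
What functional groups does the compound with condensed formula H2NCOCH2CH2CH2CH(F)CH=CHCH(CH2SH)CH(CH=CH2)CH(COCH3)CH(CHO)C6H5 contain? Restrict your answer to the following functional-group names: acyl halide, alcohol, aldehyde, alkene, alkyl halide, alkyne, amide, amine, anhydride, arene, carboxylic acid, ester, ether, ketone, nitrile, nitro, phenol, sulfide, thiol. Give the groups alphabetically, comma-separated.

Reading the structure from left to right:
  H2NCO: –C(=O)NH2: carbonyl C bonded to C and to N → amide (the N is not a separate amine).
  CH(F): halogen on an sp³ carbon → alkyl halide.
  CH=CH: C=C double bond → alkene.
  CH(CH2SH): pendant –CH2SH → thiol.
  CH(CH=CH2): pendant –CH=CH2: C=C double bond → alkene.
  CH(COCH3): pendant –COCH3: carbonyl C bonded to two carbons → ketone.
  CH(CHO): pendant –CHO: carbonyl C bonded to C and H → aldehyde.
  C6H5: –C6H5 phenyl ring → arene.

aldehyde, alkene, alkyl halide, amide, arene, ketone, thiol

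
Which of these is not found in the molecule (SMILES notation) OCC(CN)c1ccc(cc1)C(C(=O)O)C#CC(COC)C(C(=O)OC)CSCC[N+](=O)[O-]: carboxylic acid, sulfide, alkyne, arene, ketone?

carboxylic acid: present (CH(COOH) — pendant –COOH: carbonyl C bonded to C and –OH → carboxylic acid).
arene: present (C6H4 — para-disubstituted benzene ring → arene).
sulfide: present (CH2SCH2 — C–S–C linkage → sulfide (thioether)).
alkyne: present (C≡C — C≡C triple bond → alkyne).
ketone: absent. In CH(COOCH3), the C=O is bonded to an –O–C group, which defines an ester, not a ketone. In CH(COOH), the C=O bears an –OH, making it a carboxylic acid rather than a ketone.

ketone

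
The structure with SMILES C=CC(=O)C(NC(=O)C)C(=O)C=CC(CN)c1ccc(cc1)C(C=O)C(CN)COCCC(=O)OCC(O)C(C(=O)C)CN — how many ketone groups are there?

3

Taking each segment in turn:
  CH2=CH: C=C double bond → alkene.
  CO: –C(=O)– with carbon on both sides → ketone.
  CH(NHCOCH3): pendant –NHC(=O)CH3: N bonded to a carbonyl → amide (not amine).
  CO: –C(=O)– with carbon on both sides → ketone.
  CH=CH: C=C double bond → alkene.
  CH(CH2NH2): pendant –CH2NH2: N on sp³ C, no adjacent C=O → amine.
  C6H4: para-disubstituted benzene ring → arene.
  CH(CHO): pendant –CHO: carbonyl C bonded to C and H → aldehyde.
  CH(CH2NH2): pendant –CH2NH2: N on sp³ C, no adjacent C=O → amine.
  CH2OCH2: C–O–C with sp³ carbons on both sides and no adjacent C=O → ether.
  CH2COOCH2: –C(=O)–O–C with C on the carbonyl side → ester.
  CH(OH): –OH on an sp³ carbon → alcohol (secondary).
  CH(COCH3): pendant –COCH3: carbonyl C bonded to two carbons → ketone.
  CH2NH2: –NH2 on an sp³ carbon with no adjacent C=O → amine.
Ketone appears at: CO, CO, CH(COCH3) → 3.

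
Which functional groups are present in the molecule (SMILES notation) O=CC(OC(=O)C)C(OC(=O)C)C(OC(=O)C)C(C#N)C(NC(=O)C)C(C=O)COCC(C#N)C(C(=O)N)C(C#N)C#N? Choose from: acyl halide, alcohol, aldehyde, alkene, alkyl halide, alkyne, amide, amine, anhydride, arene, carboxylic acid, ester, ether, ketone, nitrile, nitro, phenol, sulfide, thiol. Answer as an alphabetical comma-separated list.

aldehyde, amide, ester, ether, nitrile

Reading the structure from left to right:
  OHC: terminal –CHO: carbonyl C bonded to H and C → aldehyde.
  CH(OCOCH3): pendant –OC(=O)CH3: an acyloxy group → ester.
  CH(OCOCH3): pendant –OC(=O)CH3: an acyloxy group → ester.
  CH(OCOCH3): pendant –OC(=O)CH3: an acyloxy group → ester.
  CH(CN): pendant –C≡N: nitrile.
  CH(NHCOCH3): pendant –NHC(=O)CH3: N bonded to a carbonyl → amide (not amine).
  CH(CHO): pendant –CHO: carbonyl C bonded to C and H → aldehyde.
  CH2OCH2: C–O–C with sp³ carbons on both sides and no adjacent C=O → ether.
  CH(CN): pendant –C≡N: nitrile.
  CH(CONH2): pendant –CONH2: carbonyl C bonded to C and N → amide.
  CH(CN): pendant –C≡N: nitrile.
  CN: –C≡N: carbon triple-bonded to nitrogen → nitrile.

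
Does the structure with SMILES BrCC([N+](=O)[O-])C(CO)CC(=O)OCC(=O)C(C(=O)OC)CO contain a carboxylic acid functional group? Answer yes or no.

Taking each segment in turn:
  BrCH2: halogen on an sp³ carbon → alkyl halide.
  CH(NO2): –NO2 on an sp³ carbon → nitro (the N=O is not a carbonyl).
  CH(CH2OH): pendant –CH2OH on an sp³ backbone C → alcohol.
  CH2COOCH2: –C(=O)–O–C with C on the carbonyl side → ester.
  CO: –C(=O)– with carbon on both sides → ketone.
  CH(COOCH3): pendant –COOCH3: carbonyl C bonded to C and –OCH3 → ester.
  CH2OH: –OH on an sp³ carbon → alcohol.
In each of CH2COOCH2 and CH(COOCH3), the acyl oxygen is bonded to carbon (–O–C), not to H, so this is an ester.
The groups actually present are: alcohol, alkyl halide, ester, ketone, nitro.

no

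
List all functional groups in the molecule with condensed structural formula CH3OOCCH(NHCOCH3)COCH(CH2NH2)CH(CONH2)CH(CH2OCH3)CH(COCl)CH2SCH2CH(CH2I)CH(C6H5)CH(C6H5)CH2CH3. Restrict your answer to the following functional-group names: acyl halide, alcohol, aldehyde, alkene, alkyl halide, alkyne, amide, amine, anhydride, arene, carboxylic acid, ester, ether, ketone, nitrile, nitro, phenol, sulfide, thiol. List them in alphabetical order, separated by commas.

acyl halide, alkyl halide, amide, amine, arene, ester, ether, ketone, sulfide

CH3O–C(=O)–: carbonyl C bonded to C and to –OCH3 → ester (not ketone + ether).
pendant –NHC(=O)CH3: N bonded to a carbonyl → amide (not amine).
–C(=O)– with carbon on both sides → ketone.
pendant –CH2NH2: N on sp³ C, no adjacent C=O → amine.
pendant –CONH2: carbonyl C bonded to C and N → amide.
pendant –CH2OCH3: C–O–C linkage → ether.
pendant –C(=O)X: carbonyl C bonded to C and halogen → acyl halide.
C–S–C linkage → sulfide (thioether).
pendant –CH2X: halogen on sp³ carbon → alkyl halide.
pendant –C6H5: benzene ring → arene.
pendant –C6H5: benzene ring → arene.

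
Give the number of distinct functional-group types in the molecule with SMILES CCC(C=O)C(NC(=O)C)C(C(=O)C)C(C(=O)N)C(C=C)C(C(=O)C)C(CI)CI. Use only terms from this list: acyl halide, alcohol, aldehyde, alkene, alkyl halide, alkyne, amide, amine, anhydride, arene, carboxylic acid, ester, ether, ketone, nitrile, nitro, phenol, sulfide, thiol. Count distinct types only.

5

pendant –CHO: carbonyl C bonded to C and H → aldehyde.
pendant –NHC(=O)CH3: N bonded to a carbonyl → amide (not amine).
pendant –COCH3: carbonyl C bonded to two carbons → ketone.
pendant –CONH2: carbonyl C bonded to C and N → amide.
pendant –CH=CH2: C=C double bond → alkene.
pendant –COCH3: carbonyl C bonded to two carbons → ketone.
pendant –CH2X: halogen on sp³ carbon → alkyl halide.
halogen on an sp³ carbon → alkyl halide.
Distinct types present: aldehyde, alkene, alkyl halide, amide, ketone.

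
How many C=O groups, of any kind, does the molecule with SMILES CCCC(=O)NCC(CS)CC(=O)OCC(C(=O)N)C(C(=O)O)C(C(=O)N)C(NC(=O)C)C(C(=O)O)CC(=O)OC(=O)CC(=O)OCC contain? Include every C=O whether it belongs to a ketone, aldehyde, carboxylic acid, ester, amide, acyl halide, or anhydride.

CH2CONHCH2: amide, 1 C=O (running total 1).
CH2COOCH2: ester, 1 C=O (running total 2).
CH(CONH2): amide, 1 C=O (running total 3).
CH(COOH): carboxylic acid, 1 C=O (running total 4).
CH(CONH2): amide, 1 C=O (running total 5).
CH(NHCOCH3): amide, 1 C=O (running total 6).
CH(COOH): carboxylic acid, 1 C=O (running total 7).
CH2CO-O-COCH2: anhydride, 2 C=O (running total 9).
COOCH2CH3: ester, 1 C=O (running total 10).

10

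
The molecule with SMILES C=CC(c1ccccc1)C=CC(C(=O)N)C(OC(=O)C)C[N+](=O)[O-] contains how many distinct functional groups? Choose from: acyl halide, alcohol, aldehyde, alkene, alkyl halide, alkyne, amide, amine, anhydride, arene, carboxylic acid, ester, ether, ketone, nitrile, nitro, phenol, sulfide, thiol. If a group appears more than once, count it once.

5

Taking each segment in turn:
  CH2=CH: C=C double bond → alkene.
  CH(C6H5): pendant –C6H5: benzene ring → arene.
  CH=CH: C=C double bond → alkene.
  CH(CONH2): pendant –CONH2: carbonyl C bonded to C and N → amide.
  CH(OCOCH3): pendant –OC(=O)CH3: an acyloxy group → ester.
  CH2NO2: –NO2 on carbon → nitro group.
Distinct types present: alkene, amide, arene, ester, nitro.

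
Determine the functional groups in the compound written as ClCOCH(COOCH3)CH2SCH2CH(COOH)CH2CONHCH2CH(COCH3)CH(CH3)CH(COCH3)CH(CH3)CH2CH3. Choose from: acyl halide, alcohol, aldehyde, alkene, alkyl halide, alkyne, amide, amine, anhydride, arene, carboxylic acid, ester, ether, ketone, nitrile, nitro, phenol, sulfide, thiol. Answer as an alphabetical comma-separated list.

acyl halide, amide, carboxylic acid, ester, ketone, sulfide

Reading the structure from left to right:
  ClCO: –C(=O)Cl: carbonyl C bonded to C and to a halogen → acyl halide (not alkyl halide).
  CH(COOCH3): pendant –COOCH3: carbonyl C bonded to C and –OCH3 → ester.
  CH2SCH2: C–S–C linkage → sulfide (thioether).
  CH(COOH): pendant –COOH: carbonyl C bonded to C and –OH → carboxylic acid.
  CH2CONHCH2: –C(=O)–N– linkage → amide (the N is not an amine).
  CH(COCH3): pendant –COCH3: carbonyl C bonded to two carbons → ketone.
  CH(COCH3): pendant –COCH3: carbonyl C bonded to two carbons → ketone.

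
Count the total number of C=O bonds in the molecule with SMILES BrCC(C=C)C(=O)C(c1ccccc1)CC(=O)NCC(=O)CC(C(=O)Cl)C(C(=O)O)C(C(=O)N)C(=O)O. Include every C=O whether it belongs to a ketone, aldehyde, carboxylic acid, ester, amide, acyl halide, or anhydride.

7

CO: ketone, 1 C=O (running total 1).
CH2CONHCH2: amide, 1 C=O (running total 2).
CO: ketone, 1 C=O (running total 3).
CH(COCl): acyl halide, 1 C=O (running total 4).
CH(COOH): carboxylic acid, 1 C=O (running total 5).
CH(CONH2): amide, 1 C=O (running total 6).
COOH: carboxylic acid, 1 C=O (running total 7).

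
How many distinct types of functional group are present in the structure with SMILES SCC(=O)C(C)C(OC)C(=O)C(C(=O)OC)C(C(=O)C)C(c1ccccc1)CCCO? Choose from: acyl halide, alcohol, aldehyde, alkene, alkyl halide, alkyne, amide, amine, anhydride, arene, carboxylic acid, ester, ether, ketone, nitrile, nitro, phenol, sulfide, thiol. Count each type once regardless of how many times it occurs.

Reading the structure from left to right:
  HSCH2: –SH on an sp³ carbon → thiol.
  CO: –C(=O)– with carbon on both sides → ketone.
  CH(OCH3): pendant –OCH3: C–O–C with sp³ C, no adjacent C=O → ether.
  CO: –C(=O)– with carbon on both sides → ketone.
  CH(COOCH3): pendant –COOCH3: carbonyl C bonded to C and –OCH3 → ester.
  CH(COCH3): pendant –COCH3: carbonyl C bonded to two carbons → ketone.
  CH(C6H5): pendant –C6H5: benzene ring → arene.
  CH2OH: –OH on an sp³ carbon → alcohol.
Distinct types present: alcohol, arene, ester, ether, ketone, thiol.

6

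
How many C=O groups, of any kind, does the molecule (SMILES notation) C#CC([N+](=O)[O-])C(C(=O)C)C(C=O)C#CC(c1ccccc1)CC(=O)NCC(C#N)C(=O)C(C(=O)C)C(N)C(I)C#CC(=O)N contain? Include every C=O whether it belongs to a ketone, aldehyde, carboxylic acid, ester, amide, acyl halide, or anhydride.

CH(COCH3): ketone, 1 C=O (running total 1).
CH(CHO): aldehyde, 1 C=O (running total 2).
CH2CONHCH2: amide, 1 C=O (running total 3).
CO: ketone, 1 C=O (running total 4).
CH(COCH3): ketone, 1 C=O (running total 5).
CONH2: amide, 1 C=O (running total 6).

6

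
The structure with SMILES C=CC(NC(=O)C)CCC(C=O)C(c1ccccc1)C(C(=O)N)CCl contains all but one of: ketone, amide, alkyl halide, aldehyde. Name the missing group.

aldehyde: present (CH(CHO) — pendant –CHO: carbonyl C bonded to C and H → aldehyde).
alkyl halide: present (CH2Cl — halogen on an sp³ carbon → alkyl halide).
amide: present (CH(NHCOCH3) — pendant –NHC(=O)CH3: N bonded to a carbonyl → amide (not amine)).
ketone: absent. In each of CH(NHCOCH3) and CH(CONH2), the C=O is bonded to nitrogen, which defines an amide, not a ketone. In CH(CHO), the carbonyl carbon carries an H, so it is an aldehyde, not a ketone.

ketone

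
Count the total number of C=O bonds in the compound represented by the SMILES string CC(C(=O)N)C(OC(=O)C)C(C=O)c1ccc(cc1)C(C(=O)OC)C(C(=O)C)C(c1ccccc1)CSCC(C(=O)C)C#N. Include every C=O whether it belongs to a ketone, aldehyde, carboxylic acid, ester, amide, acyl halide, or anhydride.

6

CH(CONH2): amide, 1 C=O (running total 1).
CH(OCOCH3): ester, 1 C=O (running total 2).
CH(CHO): aldehyde, 1 C=O (running total 3).
CH(COOCH3): ester, 1 C=O (running total 4).
CH(COCH3): ketone, 1 C=O (running total 5).
CH(COCH3): ketone, 1 C=O (running total 6).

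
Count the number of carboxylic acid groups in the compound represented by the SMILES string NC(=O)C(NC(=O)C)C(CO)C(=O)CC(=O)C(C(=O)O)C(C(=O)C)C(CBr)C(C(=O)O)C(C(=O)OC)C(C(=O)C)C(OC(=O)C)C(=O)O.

3

Taking each segment in turn:
  H2NCO: –C(=O)NH2: carbonyl C bonded to C and to N → amide (the N is not a separate amine).
  CH(NHCOCH3): pendant –NHC(=O)CH3: N bonded to a carbonyl → amide (not amine).
  CH(CH2OH): pendant –CH2OH on an sp³ backbone C → alcohol.
  CO: –C(=O)– with carbon on both sides → ketone.
  CO: –C(=O)– with carbon on both sides → ketone.
  CH(COOH): pendant –COOH: carbonyl C bonded to C and –OH → carboxylic acid.
  CH(COCH3): pendant –COCH3: carbonyl C bonded to two carbons → ketone.
  CH(CH2Br): pendant –CH2X: halogen on sp³ carbon → alkyl halide.
  CH(COOH): pendant –COOH: carbonyl C bonded to C and –OH → carboxylic acid.
  CH(COOCH3): pendant –COOCH3: carbonyl C bonded to C and –OCH3 → ester.
  CH(COCH3): pendant –COCH3: carbonyl C bonded to two carbons → ketone.
  CH(OCOCH3): pendant –OC(=O)CH3: an acyloxy group → ester.
  COOH: –COOH: carbonyl C bonded to –OH and C → carboxylic acid (the –OH is not a separate alcohol).
Carboxylic acid appears at: CH(COOH), CH(COOH), COOH → 3.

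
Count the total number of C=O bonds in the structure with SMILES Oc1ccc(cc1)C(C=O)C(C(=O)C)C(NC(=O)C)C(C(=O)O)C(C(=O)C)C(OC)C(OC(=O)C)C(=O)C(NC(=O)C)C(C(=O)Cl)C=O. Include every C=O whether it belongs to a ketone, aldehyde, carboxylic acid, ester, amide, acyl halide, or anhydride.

CH(CHO): aldehyde, 1 C=O (running total 1).
CH(COCH3): ketone, 1 C=O (running total 2).
CH(NHCOCH3): amide, 1 C=O (running total 3).
CH(COOH): carboxylic acid, 1 C=O (running total 4).
CH(COCH3): ketone, 1 C=O (running total 5).
CH(OCOCH3): ester, 1 C=O (running total 6).
CO: ketone, 1 C=O (running total 7).
CH(NHCOCH3): amide, 1 C=O (running total 8).
CH(COCl): acyl halide, 1 C=O (running total 9).
CHO: aldehyde, 1 C=O (running total 10).

10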